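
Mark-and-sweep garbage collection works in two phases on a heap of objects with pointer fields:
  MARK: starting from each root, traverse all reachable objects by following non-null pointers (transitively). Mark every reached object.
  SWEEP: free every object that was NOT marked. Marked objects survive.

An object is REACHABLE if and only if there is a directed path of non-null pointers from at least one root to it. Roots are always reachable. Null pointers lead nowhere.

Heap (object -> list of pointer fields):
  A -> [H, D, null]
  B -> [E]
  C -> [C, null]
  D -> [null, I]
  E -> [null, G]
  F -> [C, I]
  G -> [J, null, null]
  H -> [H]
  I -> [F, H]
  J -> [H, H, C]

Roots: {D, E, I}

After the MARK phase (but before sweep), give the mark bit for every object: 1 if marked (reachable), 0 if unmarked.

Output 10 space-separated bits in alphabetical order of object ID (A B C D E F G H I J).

Answer: 0 0 1 1 1 1 1 1 1 1

Derivation:
Roots: D E I
Mark D: refs=null I, marked=D
Mark E: refs=null G, marked=D E
Mark I: refs=F H, marked=D E I
Mark G: refs=J null null, marked=D E G I
Mark F: refs=C I, marked=D E F G I
Mark H: refs=H, marked=D E F G H I
Mark J: refs=H H C, marked=D E F G H I J
Mark C: refs=C null, marked=C D E F G H I J
Unmarked (collected): A B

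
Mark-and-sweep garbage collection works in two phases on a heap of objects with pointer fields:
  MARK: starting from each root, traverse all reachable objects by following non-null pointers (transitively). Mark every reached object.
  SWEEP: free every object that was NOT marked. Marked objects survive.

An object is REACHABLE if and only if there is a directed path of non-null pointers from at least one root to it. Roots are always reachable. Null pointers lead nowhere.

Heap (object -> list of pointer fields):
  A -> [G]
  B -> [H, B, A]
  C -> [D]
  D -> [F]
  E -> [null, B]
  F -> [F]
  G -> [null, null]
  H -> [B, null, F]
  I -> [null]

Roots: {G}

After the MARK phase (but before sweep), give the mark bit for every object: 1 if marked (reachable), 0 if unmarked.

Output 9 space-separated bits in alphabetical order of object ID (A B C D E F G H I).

Answer: 0 0 0 0 0 0 1 0 0

Derivation:
Roots: G
Mark G: refs=null null, marked=G
Unmarked (collected): A B C D E F H I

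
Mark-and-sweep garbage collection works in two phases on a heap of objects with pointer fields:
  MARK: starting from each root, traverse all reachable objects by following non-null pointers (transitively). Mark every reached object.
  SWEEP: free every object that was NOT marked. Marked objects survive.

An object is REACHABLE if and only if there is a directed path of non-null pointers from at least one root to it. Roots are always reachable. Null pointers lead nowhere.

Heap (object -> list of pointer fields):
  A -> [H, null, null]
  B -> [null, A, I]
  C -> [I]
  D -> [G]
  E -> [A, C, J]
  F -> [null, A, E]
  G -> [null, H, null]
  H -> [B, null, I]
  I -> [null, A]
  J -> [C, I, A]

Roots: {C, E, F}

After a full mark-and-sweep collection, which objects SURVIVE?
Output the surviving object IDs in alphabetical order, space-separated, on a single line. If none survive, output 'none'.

Roots: C E F
Mark C: refs=I, marked=C
Mark E: refs=A C J, marked=C E
Mark F: refs=null A E, marked=C E F
Mark I: refs=null A, marked=C E F I
Mark A: refs=H null null, marked=A C E F I
Mark J: refs=C I A, marked=A C E F I J
Mark H: refs=B null I, marked=A C E F H I J
Mark B: refs=null A I, marked=A B C E F H I J
Unmarked (collected): D G

Answer: A B C E F H I J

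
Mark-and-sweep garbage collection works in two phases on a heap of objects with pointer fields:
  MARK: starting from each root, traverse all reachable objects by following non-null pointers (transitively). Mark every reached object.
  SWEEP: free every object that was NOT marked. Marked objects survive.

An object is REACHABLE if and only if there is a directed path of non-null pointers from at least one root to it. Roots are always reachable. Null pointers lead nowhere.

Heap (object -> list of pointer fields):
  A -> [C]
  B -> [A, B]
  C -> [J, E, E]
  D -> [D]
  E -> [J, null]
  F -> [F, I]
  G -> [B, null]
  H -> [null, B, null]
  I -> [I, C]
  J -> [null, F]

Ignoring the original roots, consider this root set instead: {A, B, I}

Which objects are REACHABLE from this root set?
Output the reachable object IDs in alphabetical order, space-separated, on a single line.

Roots: A B I
Mark A: refs=C, marked=A
Mark B: refs=A B, marked=A B
Mark I: refs=I C, marked=A B I
Mark C: refs=J E E, marked=A B C I
Mark J: refs=null F, marked=A B C I J
Mark E: refs=J null, marked=A B C E I J
Mark F: refs=F I, marked=A B C E F I J
Unmarked (collected): D G H

Answer: A B C E F I J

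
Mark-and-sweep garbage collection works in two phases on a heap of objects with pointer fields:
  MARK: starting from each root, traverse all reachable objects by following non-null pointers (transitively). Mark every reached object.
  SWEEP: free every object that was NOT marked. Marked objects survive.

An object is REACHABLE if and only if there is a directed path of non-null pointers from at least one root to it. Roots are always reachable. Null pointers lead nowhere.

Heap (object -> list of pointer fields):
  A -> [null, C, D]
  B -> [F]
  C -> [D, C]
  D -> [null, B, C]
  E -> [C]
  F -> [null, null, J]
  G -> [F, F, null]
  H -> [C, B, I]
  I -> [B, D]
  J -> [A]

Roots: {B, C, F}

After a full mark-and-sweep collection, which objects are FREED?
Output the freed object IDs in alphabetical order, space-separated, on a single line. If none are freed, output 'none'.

Answer: E G H I

Derivation:
Roots: B C F
Mark B: refs=F, marked=B
Mark C: refs=D C, marked=B C
Mark F: refs=null null J, marked=B C F
Mark D: refs=null B C, marked=B C D F
Mark J: refs=A, marked=B C D F J
Mark A: refs=null C D, marked=A B C D F J
Unmarked (collected): E G H I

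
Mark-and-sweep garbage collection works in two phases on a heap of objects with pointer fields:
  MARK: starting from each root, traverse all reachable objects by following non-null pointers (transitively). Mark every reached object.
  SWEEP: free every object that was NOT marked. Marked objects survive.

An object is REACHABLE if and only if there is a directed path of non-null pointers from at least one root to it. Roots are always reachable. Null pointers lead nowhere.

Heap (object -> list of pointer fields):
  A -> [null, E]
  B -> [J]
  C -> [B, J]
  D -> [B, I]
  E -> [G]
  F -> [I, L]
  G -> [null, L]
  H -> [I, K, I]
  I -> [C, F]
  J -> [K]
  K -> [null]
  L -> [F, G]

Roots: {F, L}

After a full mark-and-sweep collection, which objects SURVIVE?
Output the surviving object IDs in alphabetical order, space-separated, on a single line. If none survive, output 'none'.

Answer: B C F G I J K L

Derivation:
Roots: F L
Mark F: refs=I L, marked=F
Mark L: refs=F G, marked=F L
Mark I: refs=C F, marked=F I L
Mark G: refs=null L, marked=F G I L
Mark C: refs=B J, marked=C F G I L
Mark B: refs=J, marked=B C F G I L
Mark J: refs=K, marked=B C F G I J L
Mark K: refs=null, marked=B C F G I J K L
Unmarked (collected): A D E H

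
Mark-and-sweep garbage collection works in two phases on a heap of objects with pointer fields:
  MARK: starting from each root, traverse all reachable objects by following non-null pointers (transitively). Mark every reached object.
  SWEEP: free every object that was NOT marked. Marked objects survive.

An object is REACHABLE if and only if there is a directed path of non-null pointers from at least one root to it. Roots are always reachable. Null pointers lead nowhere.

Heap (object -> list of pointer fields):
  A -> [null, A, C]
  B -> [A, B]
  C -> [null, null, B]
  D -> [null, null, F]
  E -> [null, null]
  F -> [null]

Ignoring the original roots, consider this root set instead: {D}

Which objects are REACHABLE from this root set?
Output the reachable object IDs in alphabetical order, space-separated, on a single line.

Answer: D F

Derivation:
Roots: D
Mark D: refs=null null F, marked=D
Mark F: refs=null, marked=D F
Unmarked (collected): A B C E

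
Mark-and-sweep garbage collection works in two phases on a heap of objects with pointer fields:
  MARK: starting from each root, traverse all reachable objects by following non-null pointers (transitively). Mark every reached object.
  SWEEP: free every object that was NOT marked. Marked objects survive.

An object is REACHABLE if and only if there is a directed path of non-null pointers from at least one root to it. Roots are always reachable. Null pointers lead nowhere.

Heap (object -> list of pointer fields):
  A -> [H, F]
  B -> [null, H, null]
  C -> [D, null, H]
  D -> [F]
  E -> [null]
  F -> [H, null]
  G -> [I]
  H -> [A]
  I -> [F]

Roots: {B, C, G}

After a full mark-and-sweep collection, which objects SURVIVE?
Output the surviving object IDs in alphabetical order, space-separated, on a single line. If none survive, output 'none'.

Roots: B C G
Mark B: refs=null H null, marked=B
Mark C: refs=D null H, marked=B C
Mark G: refs=I, marked=B C G
Mark H: refs=A, marked=B C G H
Mark D: refs=F, marked=B C D G H
Mark I: refs=F, marked=B C D G H I
Mark A: refs=H F, marked=A B C D G H I
Mark F: refs=H null, marked=A B C D F G H I
Unmarked (collected): E

Answer: A B C D F G H I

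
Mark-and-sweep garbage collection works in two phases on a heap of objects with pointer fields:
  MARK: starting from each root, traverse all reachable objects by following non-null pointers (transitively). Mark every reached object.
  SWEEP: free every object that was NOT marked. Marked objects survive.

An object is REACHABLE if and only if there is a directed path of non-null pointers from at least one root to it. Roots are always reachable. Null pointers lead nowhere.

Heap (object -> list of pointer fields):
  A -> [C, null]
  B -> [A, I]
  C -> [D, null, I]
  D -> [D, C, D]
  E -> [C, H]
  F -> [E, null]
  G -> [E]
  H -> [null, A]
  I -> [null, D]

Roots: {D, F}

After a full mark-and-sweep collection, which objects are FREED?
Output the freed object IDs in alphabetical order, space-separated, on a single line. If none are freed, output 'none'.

Roots: D F
Mark D: refs=D C D, marked=D
Mark F: refs=E null, marked=D F
Mark C: refs=D null I, marked=C D F
Mark E: refs=C H, marked=C D E F
Mark I: refs=null D, marked=C D E F I
Mark H: refs=null A, marked=C D E F H I
Mark A: refs=C null, marked=A C D E F H I
Unmarked (collected): B G

Answer: B G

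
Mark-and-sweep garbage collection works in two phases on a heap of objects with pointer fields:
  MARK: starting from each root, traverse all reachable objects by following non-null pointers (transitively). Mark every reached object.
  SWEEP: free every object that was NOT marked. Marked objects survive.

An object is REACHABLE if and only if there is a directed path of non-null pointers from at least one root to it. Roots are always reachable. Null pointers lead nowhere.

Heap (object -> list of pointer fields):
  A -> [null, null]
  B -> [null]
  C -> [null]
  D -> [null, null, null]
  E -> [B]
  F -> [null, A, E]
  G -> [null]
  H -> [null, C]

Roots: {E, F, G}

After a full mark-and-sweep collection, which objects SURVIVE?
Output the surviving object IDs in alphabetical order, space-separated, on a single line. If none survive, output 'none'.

Answer: A B E F G

Derivation:
Roots: E F G
Mark E: refs=B, marked=E
Mark F: refs=null A E, marked=E F
Mark G: refs=null, marked=E F G
Mark B: refs=null, marked=B E F G
Mark A: refs=null null, marked=A B E F G
Unmarked (collected): C D H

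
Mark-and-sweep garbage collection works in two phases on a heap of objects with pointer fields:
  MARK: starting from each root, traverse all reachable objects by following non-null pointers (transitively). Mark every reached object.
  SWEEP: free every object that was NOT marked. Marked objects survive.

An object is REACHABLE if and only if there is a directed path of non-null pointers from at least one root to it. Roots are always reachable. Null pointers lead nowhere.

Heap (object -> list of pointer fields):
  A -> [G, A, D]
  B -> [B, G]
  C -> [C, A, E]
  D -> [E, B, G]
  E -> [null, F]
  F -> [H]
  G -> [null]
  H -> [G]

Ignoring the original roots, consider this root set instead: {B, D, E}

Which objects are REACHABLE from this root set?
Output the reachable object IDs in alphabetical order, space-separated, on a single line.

Roots: B D E
Mark B: refs=B G, marked=B
Mark D: refs=E B G, marked=B D
Mark E: refs=null F, marked=B D E
Mark G: refs=null, marked=B D E G
Mark F: refs=H, marked=B D E F G
Mark H: refs=G, marked=B D E F G H
Unmarked (collected): A C

Answer: B D E F G H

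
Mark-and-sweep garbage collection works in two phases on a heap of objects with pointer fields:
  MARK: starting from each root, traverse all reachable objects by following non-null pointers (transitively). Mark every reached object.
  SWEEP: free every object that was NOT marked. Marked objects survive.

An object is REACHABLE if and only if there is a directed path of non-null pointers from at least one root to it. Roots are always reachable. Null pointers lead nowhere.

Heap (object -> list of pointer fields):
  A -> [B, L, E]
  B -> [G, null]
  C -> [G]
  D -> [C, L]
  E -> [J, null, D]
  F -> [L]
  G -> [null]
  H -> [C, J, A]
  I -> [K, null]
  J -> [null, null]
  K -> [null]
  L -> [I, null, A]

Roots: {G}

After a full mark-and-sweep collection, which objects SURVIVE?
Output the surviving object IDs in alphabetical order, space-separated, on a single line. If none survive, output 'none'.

Answer: G

Derivation:
Roots: G
Mark G: refs=null, marked=G
Unmarked (collected): A B C D E F H I J K L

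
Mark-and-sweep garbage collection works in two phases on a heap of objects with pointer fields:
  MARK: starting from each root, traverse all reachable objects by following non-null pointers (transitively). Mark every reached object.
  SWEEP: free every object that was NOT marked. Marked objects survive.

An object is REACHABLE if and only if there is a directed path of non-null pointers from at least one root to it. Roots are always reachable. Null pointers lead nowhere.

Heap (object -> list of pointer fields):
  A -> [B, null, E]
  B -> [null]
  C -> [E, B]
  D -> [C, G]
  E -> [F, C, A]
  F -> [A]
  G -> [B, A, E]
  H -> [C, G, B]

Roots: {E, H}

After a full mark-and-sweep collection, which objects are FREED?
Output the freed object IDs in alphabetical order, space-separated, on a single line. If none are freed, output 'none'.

Answer: D

Derivation:
Roots: E H
Mark E: refs=F C A, marked=E
Mark H: refs=C G B, marked=E H
Mark F: refs=A, marked=E F H
Mark C: refs=E B, marked=C E F H
Mark A: refs=B null E, marked=A C E F H
Mark G: refs=B A E, marked=A C E F G H
Mark B: refs=null, marked=A B C E F G H
Unmarked (collected): D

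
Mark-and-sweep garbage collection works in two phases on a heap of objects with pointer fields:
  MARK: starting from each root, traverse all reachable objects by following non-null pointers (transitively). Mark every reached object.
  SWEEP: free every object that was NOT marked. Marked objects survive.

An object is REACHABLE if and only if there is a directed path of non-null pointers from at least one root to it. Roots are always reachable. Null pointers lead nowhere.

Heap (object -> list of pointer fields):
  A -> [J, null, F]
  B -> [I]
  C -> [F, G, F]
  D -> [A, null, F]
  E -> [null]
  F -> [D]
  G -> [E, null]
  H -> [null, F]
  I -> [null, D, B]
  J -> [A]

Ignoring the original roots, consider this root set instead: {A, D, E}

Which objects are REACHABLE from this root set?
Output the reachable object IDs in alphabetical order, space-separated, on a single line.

Answer: A D E F J

Derivation:
Roots: A D E
Mark A: refs=J null F, marked=A
Mark D: refs=A null F, marked=A D
Mark E: refs=null, marked=A D E
Mark J: refs=A, marked=A D E J
Mark F: refs=D, marked=A D E F J
Unmarked (collected): B C G H I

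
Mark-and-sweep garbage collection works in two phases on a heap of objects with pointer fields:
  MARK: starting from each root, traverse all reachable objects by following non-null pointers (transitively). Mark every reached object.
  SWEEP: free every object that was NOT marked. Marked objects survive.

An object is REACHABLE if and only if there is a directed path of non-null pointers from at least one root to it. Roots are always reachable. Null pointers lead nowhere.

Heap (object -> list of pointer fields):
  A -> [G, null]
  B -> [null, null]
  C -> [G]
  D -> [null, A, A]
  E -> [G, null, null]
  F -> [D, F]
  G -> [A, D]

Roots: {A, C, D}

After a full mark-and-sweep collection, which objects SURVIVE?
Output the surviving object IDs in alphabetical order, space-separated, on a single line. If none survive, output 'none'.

Roots: A C D
Mark A: refs=G null, marked=A
Mark C: refs=G, marked=A C
Mark D: refs=null A A, marked=A C D
Mark G: refs=A D, marked=A C D G
Unmarked (collected): B E F

Answer: A C D G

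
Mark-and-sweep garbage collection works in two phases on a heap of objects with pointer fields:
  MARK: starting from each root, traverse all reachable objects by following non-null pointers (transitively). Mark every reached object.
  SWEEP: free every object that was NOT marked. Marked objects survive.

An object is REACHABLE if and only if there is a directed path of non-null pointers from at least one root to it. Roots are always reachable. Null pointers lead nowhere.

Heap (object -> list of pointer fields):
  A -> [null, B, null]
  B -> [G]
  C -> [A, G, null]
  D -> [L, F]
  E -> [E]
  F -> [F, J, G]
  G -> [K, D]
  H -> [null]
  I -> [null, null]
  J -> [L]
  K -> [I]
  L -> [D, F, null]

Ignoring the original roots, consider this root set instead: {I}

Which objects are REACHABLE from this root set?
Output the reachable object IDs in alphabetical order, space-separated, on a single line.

Answer: I

Derivation:
Roots: I
Mark I: refs=null null, marked=I
Unmarked (collected): A B C D E F G H J K L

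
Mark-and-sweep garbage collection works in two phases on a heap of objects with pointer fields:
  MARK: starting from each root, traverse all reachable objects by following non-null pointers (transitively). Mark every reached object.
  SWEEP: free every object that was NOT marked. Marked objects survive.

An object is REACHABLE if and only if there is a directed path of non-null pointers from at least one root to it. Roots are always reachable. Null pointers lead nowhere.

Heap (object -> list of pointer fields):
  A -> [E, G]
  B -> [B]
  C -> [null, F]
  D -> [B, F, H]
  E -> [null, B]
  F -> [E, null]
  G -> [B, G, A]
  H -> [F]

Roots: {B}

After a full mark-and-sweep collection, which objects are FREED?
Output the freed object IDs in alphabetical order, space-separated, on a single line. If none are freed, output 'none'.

Roots: B
Mark B: refs=B, marked=B
Unmarked (collected): A C D E F G H

Answer: A C D E F G H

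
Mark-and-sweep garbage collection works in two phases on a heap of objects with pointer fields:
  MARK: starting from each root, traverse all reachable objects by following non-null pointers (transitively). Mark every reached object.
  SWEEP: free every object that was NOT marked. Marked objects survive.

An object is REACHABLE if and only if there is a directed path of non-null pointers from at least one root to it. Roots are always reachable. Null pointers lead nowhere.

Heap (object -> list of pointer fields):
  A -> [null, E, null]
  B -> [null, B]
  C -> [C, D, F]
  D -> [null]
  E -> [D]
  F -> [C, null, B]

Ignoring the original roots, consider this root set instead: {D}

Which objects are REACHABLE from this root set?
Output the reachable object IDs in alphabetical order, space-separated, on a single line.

Roots: D
Mark D: refs=null, marked=D
Unmarked (collected): A B C E F

Answer: D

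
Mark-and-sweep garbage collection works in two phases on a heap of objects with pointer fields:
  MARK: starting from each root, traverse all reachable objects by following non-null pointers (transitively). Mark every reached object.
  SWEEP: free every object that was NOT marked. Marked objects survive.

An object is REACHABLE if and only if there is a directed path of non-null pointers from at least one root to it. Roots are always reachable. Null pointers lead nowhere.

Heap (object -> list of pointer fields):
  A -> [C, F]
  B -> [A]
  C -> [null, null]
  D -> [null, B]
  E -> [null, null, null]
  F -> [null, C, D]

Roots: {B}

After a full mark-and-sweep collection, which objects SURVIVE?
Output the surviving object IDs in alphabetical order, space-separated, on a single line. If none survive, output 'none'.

Roots: B
Mark B: refs=A, marked=B
Mark A: refs=C F, marked=A B
Mark C: refs=null null, marked=A B C
Mark F: refs=null C D, marked=A B C F
Mark D: refs=null B, marked=A B C D F
Unmarked (collected): E

Answer: A B C D F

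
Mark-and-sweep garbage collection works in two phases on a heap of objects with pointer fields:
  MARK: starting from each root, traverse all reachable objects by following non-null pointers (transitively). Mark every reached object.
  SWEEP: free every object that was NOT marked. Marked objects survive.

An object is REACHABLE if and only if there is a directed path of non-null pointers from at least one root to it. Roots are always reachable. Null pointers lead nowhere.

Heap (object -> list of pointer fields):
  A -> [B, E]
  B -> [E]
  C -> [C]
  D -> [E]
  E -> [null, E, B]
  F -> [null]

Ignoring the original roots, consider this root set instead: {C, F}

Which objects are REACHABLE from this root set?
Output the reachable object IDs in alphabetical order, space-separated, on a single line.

Roots: C F
Mark C: refs=C, marked=C
Mark F: refs=null, marked=C F
Unmarked (collected): A B D E

Answer: C F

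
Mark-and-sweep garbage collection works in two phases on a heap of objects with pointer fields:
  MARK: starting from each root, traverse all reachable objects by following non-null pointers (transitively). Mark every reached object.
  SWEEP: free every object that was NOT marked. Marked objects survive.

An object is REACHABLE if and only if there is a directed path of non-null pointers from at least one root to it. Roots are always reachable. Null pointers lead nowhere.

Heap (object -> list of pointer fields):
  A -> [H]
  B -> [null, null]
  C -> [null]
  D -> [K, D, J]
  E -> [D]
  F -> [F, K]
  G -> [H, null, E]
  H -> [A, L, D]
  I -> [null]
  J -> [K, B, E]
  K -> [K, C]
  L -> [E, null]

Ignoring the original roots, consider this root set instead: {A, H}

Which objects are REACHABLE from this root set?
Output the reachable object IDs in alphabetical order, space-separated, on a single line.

Roots: A H
Mark A: refs=H, marked=A
Mark H: refs=A L D, marked=A H
Mark L: refs=E null, marked=A H L
Mark D: refs=K D J, marked=A D H L
Mark E: refs=D, marked=A D E H L
Mark K: refs=K C, marked=A D E H K L
Mark J: refs=K B E, marked=A D E H J K L
Mark C: refs=null, marked=A C D E H J K L
Mark B: refs=null null, marked=A B C D E H J K L
Unmarked (collected): F G I

Answer: A B C D E H J K L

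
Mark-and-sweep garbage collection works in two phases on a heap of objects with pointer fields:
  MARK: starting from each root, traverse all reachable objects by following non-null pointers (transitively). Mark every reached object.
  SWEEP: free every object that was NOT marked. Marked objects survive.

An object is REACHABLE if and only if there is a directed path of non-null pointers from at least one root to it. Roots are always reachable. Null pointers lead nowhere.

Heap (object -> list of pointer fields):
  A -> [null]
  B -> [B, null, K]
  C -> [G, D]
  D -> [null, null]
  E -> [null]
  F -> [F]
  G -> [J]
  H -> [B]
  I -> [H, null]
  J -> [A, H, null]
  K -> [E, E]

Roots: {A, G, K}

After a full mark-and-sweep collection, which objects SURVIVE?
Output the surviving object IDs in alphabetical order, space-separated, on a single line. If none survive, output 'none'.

Roots: A G K
Mark A: refs=null, marked=A
Mark G: refs=J, marked=A G
Mark K: refs=E E, marked=A G K
Mark J: refs=A H null, marked=A G J K
Mark E: refs=null, marked=A E G J K
Mark H: refs=B, marked=A E G H J K
Mark B: refs=B null K, marked=A B E G H J K
Unmarked (collected): C D F I

Answer: A B E G H J K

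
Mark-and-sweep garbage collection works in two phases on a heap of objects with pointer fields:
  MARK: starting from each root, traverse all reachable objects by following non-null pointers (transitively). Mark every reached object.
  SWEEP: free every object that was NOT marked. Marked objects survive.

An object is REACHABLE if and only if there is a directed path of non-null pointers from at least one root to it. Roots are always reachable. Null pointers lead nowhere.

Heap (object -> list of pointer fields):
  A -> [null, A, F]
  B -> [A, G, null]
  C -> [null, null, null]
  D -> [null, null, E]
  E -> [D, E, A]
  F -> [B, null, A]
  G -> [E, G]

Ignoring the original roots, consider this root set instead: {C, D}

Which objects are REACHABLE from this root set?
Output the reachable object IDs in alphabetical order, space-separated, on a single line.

Roots: C D
Mark C: refs=null null null, marked=C
Mark D: refs=null null E, marked=C D
Mark E: refs=D E A, marked=C D E
Mark A: refs=null A F, marked=A C D E
Mark F: refs=B null A, marked=A C D E F
Mark B: refs=A G null, marked=A B C D E F
Mark G: refs=E G, marked=A B C D E F G
Unmarked (collected): (none)

Answer: A B C D E F G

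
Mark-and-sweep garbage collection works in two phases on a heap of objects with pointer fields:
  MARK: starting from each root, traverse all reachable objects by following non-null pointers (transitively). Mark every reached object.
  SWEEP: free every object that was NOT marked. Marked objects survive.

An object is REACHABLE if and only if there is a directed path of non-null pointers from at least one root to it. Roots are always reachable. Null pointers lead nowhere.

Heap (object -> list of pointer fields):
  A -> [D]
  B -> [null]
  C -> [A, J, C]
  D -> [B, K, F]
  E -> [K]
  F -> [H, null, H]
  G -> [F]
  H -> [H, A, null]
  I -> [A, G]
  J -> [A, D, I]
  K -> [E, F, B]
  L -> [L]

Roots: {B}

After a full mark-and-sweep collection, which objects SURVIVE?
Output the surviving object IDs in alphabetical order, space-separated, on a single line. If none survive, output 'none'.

Roots: B
Mark B: refs=null, marked=B
Unmarked (collected): A C D E F G H I J K L

Answer: B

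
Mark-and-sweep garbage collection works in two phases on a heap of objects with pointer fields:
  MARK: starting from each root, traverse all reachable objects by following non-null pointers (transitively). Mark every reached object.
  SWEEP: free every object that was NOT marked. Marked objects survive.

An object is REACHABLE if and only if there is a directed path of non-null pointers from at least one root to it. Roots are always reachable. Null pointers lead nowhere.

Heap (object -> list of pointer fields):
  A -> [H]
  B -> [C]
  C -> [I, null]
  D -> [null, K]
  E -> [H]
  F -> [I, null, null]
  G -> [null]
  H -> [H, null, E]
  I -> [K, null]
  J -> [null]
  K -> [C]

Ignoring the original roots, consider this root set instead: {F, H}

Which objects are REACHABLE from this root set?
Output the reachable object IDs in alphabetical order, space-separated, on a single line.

Answer: C E F H I K

Derivation:
Roots: F H
Mark F: refs=I null null, marked=F
Mark H: refs=H null E, marked=F H
Mark I: refs=K null, marked=F H I
Mark E: refs=H, marked=E F H I
Mark K: refs=C, marked=E F H I K
Mark C: refs=I null, marked=C E F H I K
Unmarked (collected): A B D G J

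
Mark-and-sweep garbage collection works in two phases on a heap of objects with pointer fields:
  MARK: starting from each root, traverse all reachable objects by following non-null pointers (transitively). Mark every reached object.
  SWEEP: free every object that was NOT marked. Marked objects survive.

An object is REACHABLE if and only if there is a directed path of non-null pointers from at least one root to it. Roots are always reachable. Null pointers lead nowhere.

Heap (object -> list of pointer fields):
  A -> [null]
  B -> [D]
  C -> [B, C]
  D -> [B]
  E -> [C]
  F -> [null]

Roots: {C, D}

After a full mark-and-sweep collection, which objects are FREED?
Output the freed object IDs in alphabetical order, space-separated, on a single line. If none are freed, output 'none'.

Roots: C D
Mark C: refs=B C, marked=C
Mark D: refs=B, marked=C D
Mark B: refs=D, marked=B C D
Unmarked (collected): A E F

Answer: A E F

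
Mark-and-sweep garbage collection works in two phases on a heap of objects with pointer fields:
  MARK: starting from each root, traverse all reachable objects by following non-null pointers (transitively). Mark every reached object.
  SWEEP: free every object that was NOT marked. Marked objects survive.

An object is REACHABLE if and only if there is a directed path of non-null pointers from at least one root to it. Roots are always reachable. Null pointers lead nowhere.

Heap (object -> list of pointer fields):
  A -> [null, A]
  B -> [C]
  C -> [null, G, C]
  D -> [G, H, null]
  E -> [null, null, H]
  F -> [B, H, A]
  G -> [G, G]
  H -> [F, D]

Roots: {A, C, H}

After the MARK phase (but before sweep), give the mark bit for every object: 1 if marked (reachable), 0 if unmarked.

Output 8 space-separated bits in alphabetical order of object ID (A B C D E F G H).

Answer: 1 1 1 1 0 1 1 1

Derivation:
Roots: A C H
Mark A: refs=null A, marked=A
Mark C: refs=null G C, marked=A C
Mark H: refs=F D, marked=A C H
Mark G: refs=G G, marked=A C G H
Mark F: refs=B H A, marked=A C F G H
Mark D: refs=G H null, marked=A C D F G H
Mark B: refs=C, marked=A B C D F G H
Unmarked (collected): E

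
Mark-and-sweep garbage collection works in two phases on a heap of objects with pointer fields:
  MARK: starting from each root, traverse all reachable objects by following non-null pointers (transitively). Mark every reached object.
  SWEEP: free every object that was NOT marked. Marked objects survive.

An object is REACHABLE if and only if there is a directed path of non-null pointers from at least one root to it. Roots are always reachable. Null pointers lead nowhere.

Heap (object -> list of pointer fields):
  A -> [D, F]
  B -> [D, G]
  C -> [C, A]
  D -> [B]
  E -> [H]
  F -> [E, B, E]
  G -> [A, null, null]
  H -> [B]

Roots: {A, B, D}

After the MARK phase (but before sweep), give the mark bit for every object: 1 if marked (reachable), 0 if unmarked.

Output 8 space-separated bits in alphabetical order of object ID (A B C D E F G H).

Roots: A B D
Mark A: refs=D F, marked=A
Mark B: refs=D G, marked=A B
Mark D: refs=B, marked=A B D
Mark F: refs=E B E, marked=A B D F
Mark G: refs=A null null, marked=A B D F G
Mark E: refs=H, marked=A B D E F G
Mark H: refs=B, marked=A B D E F G H
Unmarked (collected): C

Answer: 1 1 0 1 1 1 1 1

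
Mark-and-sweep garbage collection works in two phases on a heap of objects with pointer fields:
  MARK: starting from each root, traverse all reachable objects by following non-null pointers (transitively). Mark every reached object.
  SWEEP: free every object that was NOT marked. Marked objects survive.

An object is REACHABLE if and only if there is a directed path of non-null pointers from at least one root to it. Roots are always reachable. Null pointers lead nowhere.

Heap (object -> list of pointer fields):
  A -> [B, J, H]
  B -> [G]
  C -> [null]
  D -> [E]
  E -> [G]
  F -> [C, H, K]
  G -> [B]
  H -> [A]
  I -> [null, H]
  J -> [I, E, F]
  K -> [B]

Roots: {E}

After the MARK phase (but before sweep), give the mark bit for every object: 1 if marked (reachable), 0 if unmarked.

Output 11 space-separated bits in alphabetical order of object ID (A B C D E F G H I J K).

Roots: E
Mark E: refs=G, marked=E
Mark G: refs=B, marked=E G
Mark B: refs=G, marked=B E G
Unmarked (collected): A C D F H I J K

Answer: 0 1 0 0 1 0 1 0 0 0 0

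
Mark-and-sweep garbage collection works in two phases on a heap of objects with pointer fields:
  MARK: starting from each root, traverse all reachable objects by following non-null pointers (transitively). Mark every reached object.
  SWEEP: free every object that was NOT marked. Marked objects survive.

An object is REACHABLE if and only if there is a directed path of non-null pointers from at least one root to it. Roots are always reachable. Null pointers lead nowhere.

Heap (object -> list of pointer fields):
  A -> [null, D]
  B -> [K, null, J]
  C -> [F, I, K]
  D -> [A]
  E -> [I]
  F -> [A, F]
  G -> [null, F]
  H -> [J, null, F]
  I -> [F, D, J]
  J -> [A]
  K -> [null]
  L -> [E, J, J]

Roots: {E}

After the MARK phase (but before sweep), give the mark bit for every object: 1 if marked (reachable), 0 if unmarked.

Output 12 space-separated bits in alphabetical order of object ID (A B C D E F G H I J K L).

Roots: E
Mark E: refs=I, marked=E
Mark I: refs=F D J, marked=E I
Mark F: refs=A F, marked=E F I
Mark D: refs=A, marked=D E F I
Mark J: refs=A, marked=D E F I J
Mark A: refs=null D, marked=A D E F I J
Unmarked (collected): B C G H K L

Answer: 1 0 0 1 1 1 0 0 1 1 0 0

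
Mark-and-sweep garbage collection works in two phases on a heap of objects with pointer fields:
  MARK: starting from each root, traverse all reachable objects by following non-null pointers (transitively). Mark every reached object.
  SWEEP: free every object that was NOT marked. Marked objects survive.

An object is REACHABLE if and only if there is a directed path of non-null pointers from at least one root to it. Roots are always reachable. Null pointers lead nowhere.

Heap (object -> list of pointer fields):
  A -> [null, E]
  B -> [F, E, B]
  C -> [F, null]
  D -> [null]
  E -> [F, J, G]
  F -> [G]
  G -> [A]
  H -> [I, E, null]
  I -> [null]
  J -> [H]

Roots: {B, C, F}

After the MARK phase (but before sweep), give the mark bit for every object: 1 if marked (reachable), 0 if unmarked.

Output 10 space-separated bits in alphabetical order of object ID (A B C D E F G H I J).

Answer: 1 1 1 0 1 1 1 1 1 1

Derivation:
Roots: B C F
Mark B: refs=F E B, marked=B
Mark C: refs=F null, marked=B C
Mark F: refs=G, marked=B C F
Mark E: refs=F J G, marked=B C E F
Mark G: refs=A, marked=B C E F G
Mark J: refs=H, marked=B C E F G J
Mark A: refs=null E, marked=A B C E F G J
Mark H: refs=I E null, marked=A B C E F G H J
Mark I: refs=null, marked=A B C E F G H I J
Unmarked (collected): D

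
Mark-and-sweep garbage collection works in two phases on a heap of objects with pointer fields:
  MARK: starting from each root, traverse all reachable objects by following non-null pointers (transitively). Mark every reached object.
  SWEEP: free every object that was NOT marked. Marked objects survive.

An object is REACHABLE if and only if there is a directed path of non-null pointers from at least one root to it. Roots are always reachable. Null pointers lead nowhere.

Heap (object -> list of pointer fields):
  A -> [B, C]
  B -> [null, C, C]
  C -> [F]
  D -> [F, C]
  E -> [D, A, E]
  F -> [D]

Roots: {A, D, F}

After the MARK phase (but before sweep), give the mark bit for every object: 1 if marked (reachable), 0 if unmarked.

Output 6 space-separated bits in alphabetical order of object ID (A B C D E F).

Roots: A D F
Mark A: refs=B C, marked=A
Mark D: refs=F C, marked=A D
Mark F: refs=D, marked=A D F
Mark B: refs=null C C, marked=A B D F
Mark C: refs=F, marked=A B C D F
Unmarked (collected): E

Answer: 1 1 1 1 0 1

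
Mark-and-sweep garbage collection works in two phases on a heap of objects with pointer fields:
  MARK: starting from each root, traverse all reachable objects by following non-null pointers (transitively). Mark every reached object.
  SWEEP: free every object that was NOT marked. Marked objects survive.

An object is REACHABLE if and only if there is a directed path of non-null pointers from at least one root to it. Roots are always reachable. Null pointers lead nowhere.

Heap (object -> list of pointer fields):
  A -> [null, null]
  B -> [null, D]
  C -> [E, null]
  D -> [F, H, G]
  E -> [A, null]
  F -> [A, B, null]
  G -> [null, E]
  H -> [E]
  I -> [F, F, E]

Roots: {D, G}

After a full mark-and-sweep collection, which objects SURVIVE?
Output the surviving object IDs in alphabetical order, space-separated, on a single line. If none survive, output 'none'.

Roots: D G
Mark D: refs=F H G, marked=D
Mark G: refs=null E, marked=D G
Mark F: refs=A B null, marked=D F G
Mark H: refs=E, marked=D F G H
Mark E: refs=A null, marked=D E F G H
Mark A: refs=null null, marked=A D E F G H
Mark B: refs=null D, marked=A B D E F G H
Unmarked (collected): C I

Answer: A B D E F G H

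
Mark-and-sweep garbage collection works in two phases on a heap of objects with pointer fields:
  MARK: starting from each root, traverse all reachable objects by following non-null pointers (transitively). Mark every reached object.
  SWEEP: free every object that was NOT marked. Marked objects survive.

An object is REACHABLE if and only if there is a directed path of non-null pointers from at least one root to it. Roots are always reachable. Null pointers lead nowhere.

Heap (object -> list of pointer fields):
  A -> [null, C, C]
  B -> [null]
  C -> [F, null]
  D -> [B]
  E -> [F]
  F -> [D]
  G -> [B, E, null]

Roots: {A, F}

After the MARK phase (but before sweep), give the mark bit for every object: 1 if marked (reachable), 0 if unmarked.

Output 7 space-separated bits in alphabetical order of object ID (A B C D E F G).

Answer: 1 1 1 1 0 1 0

Derivation:
Roots: A F
Mark A: refs=null C C, marked=A
Mark F: refs=D, marked=A F
Mark C: refs=F null, marked=A C F
Mark D: refs=B, marked=A C D F
Mark B: refs=null, marked=A B C D F
Unmarked (collected): E G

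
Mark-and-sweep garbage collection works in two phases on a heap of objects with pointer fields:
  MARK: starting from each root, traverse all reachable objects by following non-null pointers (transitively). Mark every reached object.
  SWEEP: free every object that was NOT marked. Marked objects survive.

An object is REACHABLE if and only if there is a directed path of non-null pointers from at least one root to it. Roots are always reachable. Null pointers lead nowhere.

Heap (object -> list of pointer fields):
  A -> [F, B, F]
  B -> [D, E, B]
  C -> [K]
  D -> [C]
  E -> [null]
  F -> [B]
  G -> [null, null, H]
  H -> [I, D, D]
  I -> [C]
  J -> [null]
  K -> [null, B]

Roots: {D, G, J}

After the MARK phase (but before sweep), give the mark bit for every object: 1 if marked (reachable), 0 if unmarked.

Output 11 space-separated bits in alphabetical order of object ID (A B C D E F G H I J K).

Roots: D G J
Mark D: refs=C, marked=D
Mark G: refs=null null H, marked=D G
Mark J: refs=null, marked=D G J
Mark C: refs=K, marked=C D G J
Mark H: refs=I D D, marked=C D G H J
Mark K: refs=null B, marked=C D G H J K
Mark I: refs=C, marked=C D G H I J K
Mark B: refs=D E B, marked=B C D G H I J K
Mark E: refs=null, marked=B C D E G H I J K
Unmarked (collected): A F

Answer: 0 1 1 1 1 0 1 1 1 1 1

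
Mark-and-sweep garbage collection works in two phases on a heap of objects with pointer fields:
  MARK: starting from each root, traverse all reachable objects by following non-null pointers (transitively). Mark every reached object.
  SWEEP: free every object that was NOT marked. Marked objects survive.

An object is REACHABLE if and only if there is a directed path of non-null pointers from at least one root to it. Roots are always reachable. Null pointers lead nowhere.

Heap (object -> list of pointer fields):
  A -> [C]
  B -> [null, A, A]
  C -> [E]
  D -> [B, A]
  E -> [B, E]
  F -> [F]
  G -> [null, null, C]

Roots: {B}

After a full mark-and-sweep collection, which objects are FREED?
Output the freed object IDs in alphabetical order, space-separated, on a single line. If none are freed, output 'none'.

Roots: B
Mark B: refs=null A A, marked=B
Mark A: refs=C, marked=A B
Mark C: refs=E, marked=A B C
Mark E: refs=B E, marked=A B C E
Unmarked (collected): D F G

Answer: D F G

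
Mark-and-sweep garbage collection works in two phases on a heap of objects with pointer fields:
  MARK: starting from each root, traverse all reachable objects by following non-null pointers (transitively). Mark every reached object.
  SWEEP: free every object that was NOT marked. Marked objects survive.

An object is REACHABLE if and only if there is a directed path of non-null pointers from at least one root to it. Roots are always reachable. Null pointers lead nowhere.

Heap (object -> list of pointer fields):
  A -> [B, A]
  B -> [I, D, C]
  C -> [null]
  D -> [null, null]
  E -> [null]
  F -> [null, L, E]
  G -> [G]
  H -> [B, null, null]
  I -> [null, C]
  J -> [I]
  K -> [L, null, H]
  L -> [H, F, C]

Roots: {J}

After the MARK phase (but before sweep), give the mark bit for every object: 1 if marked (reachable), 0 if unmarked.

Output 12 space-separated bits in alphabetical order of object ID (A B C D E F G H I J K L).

Answer: 0 0 1 0 0 0 0 0 1 1 0 0

Derivation:
Roots: J
Mark J: refs=I, marked=J
Mark I: refs=null C, marked=I J
Mark C: refs=null, marked=C I J
Unmarked (collected): A B D E F G H K L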